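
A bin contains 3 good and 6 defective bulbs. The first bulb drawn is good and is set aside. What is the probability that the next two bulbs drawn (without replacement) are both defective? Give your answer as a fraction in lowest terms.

With the first bulb removed, 6 defective remain out of 8.
P = 6/8 × 5/7 = 30/56 = 15/28.

15/28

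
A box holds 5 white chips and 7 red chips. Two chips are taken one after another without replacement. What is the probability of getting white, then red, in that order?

Chain rule:
P = 5/12 × 7/11 = 35/132.

35/132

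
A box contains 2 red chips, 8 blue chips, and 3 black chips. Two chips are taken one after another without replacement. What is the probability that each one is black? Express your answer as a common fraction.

1/26

P(every draw is black) = 3/13 × 2/12 = 6/156 = 1/26.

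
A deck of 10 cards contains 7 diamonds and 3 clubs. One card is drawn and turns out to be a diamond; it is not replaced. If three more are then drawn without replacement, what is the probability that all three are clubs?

With the first card removed, 3 clubs remain out of 9.
P = 3/9 × 2/8 × 1/7 = 6/504 = 1/84.

1/84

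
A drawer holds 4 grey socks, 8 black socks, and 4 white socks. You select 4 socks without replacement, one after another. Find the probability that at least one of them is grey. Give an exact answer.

265/364

P(no grey) = 12/16 × 11/15 × 10/14 × 9/13 = 11880/43680 = 99/364.
P(at least one) = 1 − 99/364 = 265/364.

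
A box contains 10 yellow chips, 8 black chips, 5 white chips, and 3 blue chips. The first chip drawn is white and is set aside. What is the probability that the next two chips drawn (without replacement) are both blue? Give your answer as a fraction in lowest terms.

With the first chip removed, 3 blue remain out of 25.
P = 3/25 × 2/24 = 6/600 = 1/100.

1/100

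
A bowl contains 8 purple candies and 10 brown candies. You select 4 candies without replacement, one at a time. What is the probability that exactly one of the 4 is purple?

One ordering (purple drawn first) has probability 8/18 × 10/17 × 9/16 × 8/15 = 5760/73440 = 4/51.
There are C(4,1) = 4 such orderings, each equally likely, so P = 4 × 4/51 = 16/51.

16/51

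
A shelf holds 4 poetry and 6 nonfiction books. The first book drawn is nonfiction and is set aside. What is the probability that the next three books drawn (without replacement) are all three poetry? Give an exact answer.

With the first book removed, 4 poetry remain out of 9.
P = 4/9 × 3/8 × 2/7 = 24/504 = 1/21.

1/21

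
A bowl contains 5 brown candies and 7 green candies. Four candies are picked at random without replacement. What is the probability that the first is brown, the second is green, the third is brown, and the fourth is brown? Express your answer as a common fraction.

7/198

Each draw changes the counts, so multiply the conditional probabilities along the sequence:
P = 5/12 × 7/11 × 4/10 × 3/9 = 420/11880 = 7/198.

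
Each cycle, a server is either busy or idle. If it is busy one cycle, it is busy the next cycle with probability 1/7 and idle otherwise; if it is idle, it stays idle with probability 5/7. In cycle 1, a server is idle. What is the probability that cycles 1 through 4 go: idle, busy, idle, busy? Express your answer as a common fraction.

Cycle 1 is given. For each transition, use the conditional probability from the current state:
P(busy | idle) = 2/7; P(idle | busy) = 6/7; P(busy | idle) = 2/7.
P = 2/7 × 6/7 × 2/7 = 24/343.

24/343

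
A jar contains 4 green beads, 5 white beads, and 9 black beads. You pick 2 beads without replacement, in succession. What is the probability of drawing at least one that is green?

62/153

P(no green) = 14/18 × 13/17 = 182/306 = 91/153.
P(at least one) = 1 − 91/153 = 62/153.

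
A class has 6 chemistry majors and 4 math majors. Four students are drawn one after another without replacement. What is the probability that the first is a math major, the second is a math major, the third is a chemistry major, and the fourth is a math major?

Chain rule:
P = 4/10 × 3/9 × 6/8 × 2/7 = 144/5040 = 1/35.

1/35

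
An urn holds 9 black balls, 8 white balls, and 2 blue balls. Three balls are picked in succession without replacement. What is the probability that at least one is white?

268/323

P(no white) = 11/19 × 10/18 × 9/17 = 990/5814 = 55/323.
P(at least one) = 1 − 55/323 = 268/323.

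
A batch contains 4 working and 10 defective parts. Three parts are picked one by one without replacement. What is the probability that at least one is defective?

P(no defective) = 4/14 × 3/13 × 2/12 = 24/2184 = 1/91.
P(at least one) = 1 − 1/91 = 90/91.

90/91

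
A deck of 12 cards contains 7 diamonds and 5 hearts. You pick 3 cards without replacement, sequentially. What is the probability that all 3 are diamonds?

P = 7/12 × 6/11 × 5/10 = 210/1320 = 7/44.

7/44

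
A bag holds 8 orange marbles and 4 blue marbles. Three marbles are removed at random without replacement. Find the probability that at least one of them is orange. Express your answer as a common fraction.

P(no orange) = 4/12 × 3/11 × 2/10 = 24/1320 = 1/55.
P(at least one) = 1 − 1/55 = 54/55.

54/55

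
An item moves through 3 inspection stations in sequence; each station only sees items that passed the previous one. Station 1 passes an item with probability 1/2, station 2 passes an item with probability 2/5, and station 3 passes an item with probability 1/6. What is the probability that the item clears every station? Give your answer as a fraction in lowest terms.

Multiplying along the chain,
P = 1/2 × 2/5 × 1/6 = 2/60 = 1/30.

1/30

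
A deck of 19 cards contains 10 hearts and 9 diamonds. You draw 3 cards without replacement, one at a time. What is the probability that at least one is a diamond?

P(no diamonds) = 10/19 × 9/18 × 8/17 = 720/5814 = 40/323.
P(at least one) = 1 − 40/323 = 283/323.

283/323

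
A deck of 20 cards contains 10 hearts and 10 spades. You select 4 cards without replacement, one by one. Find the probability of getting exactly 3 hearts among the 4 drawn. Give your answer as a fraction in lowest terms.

One ordering (hearts drawn first) has probability 10/20 × 9/19 × 8/18 × 10/17 = 7200/116280 = 20/323.
There are C(4,3) = 4 such orderings, each equally likely, so P = 4 × 20/323 = 80/323.

80/323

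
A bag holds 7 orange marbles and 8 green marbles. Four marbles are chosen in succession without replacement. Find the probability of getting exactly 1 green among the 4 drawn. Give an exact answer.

One ordering (green drawn first) has probability 8/15 × 7/14 × 6/13 × 5/12 = 1680/32760 = 2/39.
There are C(4,1) = 4 such orderings, each equally likely, so P = 4 × 2/39 = 8/39.

8/39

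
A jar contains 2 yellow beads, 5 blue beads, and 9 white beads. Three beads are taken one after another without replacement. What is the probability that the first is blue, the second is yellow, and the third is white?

3/112

Each draw changes the counts, so multiply the conditional probabilities along the sequence:
P = 5/16 × 2/15 × 9/14 = 90/3360 = 3/112.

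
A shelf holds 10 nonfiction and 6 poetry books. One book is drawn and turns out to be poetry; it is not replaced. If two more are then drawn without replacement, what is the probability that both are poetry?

With the first book removed, 5 poetry remain out of 15.
P = 5/15 × 4/14 = 20/210 = 2/21.

2/21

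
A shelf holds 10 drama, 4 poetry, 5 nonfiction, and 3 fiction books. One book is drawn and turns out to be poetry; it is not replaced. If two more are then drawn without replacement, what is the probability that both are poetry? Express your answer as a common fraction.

1/70

After the first draw, 3 of the remaining 21 books are poetry.
P = 3/21 × 2/20 = 6/420 = 1/70.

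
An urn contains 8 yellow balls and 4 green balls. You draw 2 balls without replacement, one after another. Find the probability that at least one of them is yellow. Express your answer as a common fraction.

P(no yellow) = 4/12 × 3/11 = 12/132 = 1/11.
P(at least one) = 1 − 1/11 = 10/11.

10/11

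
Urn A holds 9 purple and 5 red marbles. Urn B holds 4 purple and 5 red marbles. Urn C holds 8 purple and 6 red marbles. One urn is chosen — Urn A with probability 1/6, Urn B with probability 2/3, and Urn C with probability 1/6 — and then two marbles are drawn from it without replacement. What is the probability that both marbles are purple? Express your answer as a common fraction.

187/819

From Urn A: P(both purple) = (9/14)(8/13) = 36/91.
From Urn B: P(both purple) = (4/9)(3/8) = 1/6.
From Urn C: P(both purple) = (8/14)(7/13) = 4/13.
Total probability = (1/6)(36/91) + (2/3)(1/6) + (1/6)(4/13) = 187/819.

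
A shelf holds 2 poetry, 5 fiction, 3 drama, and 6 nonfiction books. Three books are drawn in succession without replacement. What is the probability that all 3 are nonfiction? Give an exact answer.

1/28

P(all nonfiction) = 6/16 × 5/15 × 4/14 = 120/3360 = 1/28.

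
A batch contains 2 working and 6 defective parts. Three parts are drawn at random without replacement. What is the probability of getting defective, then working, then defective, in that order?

Each draw changes the counts, so multiply the conditional probabilities along the sequence:
P = 6/8 × 2/7 × 5/6 = 60/336 = 5/28.

5/28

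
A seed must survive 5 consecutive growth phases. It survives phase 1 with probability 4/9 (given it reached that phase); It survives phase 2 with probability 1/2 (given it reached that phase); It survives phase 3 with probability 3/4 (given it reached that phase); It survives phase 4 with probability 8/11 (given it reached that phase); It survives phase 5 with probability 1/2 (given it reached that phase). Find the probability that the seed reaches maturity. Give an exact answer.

Each stage is reached only if all earlier stages succeed, so
P = 4/9 × 1/2 × 3/4 × 8/11 × 1/2 = 96/1584 = 2/33.

2/33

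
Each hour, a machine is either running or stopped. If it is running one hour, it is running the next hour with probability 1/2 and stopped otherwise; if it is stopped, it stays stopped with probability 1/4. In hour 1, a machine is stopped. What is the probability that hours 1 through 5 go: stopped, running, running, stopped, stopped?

3/64

Hour 1 is given. For each transition, use the conditional probability from the current state:
P(running | stopped) = 3/4; P(running | running) = 1/2; P(stopped | running) = 1/2; P(stopped | stopped) = 1/4.
P = 3/4 × 1/2 × 1/2 × 1/4 = 3/64.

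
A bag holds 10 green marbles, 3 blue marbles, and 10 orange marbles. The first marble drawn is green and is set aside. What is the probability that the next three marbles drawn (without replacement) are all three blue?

With the first marble removed, 3 blue remain out of 22.
P = 3/22 × 2/21 × 1/20 = 6/9240 = 1/1540.

1/1540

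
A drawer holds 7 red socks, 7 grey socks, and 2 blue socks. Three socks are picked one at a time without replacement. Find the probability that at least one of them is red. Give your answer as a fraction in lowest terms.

P(no red) = 9/16 × 8/15 × 7/14 = 504/3360 = 3/20.
P(at least one) = 1 − 3/20 = 17/20.

17/20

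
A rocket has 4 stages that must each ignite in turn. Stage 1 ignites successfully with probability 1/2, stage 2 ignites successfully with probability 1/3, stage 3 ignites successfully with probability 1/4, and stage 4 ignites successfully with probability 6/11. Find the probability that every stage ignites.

1/44

Multiplying along the chain,
P = 1/2 × 1/3 × 1/4 × 6/11 = 6/264 = 1/44.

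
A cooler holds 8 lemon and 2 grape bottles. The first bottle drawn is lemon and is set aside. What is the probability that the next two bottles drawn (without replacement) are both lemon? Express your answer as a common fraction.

After the first draw, 7 of the remaining 9 bottles are lemon.
P = 7/9 × 6/8 = 42/72 = 7/12.

7/12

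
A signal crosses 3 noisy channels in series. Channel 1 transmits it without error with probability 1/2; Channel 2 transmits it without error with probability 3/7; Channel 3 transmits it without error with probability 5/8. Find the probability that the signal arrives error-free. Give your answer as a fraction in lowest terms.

The events are sequential, so multiply the conditional probabilities:
P = 1/2 × 3/7 × 5/8 = 15/112.

15/112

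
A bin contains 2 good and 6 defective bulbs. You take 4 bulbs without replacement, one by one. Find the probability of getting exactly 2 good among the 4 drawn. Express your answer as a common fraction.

3/14

One ordering (good drawn first) has probability 2/8 × 1/7 × 6/6 × 5/5 = 60/1680 = 1/28.
There are C(4,2) = 6 such orderings, each equally likely, so P = 6 × 1/28 = 3/14.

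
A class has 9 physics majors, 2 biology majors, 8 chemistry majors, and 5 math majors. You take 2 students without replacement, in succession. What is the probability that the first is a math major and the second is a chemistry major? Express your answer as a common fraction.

Chain rule:
P = 5/24 × 8/23 = 40/552 = 5/69.

5/69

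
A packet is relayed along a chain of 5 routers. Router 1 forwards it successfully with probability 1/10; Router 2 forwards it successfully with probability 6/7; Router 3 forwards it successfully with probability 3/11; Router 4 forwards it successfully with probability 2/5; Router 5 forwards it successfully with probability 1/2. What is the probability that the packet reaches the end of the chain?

9/1925

Each stage is reached only if all earlier stages succeed, so
P = 1/10 × 6/7 × 3/11 × 2/5 × 1/2 = 36/7700 = 9/1925.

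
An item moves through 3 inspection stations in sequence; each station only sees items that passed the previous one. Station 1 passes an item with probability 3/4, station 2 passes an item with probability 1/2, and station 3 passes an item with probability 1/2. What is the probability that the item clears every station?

3/16

The events are sequential, so multiply the conditional probabilities:
P = 3/4 × 1/2 × 1/2 = 3/16.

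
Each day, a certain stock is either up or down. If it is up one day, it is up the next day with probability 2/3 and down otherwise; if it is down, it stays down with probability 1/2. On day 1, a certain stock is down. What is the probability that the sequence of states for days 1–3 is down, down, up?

1/4

Day 1 is given. For each transition, use the conditional probability from the current state:
P(down | down) = 1/2; P(up | down) = 1/2.
P = 1/2 × 1/2 = 1/4.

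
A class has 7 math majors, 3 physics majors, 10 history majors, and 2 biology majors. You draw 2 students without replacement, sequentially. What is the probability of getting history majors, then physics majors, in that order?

Chain rule:
P = 10/22 × 3/21 = 30/462 = 5/77.

5/77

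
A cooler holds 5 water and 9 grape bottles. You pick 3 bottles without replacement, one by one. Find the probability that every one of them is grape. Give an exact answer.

P = 9/14 × 8/13 × 7/12 = 504/2184 = 3/13.

3/13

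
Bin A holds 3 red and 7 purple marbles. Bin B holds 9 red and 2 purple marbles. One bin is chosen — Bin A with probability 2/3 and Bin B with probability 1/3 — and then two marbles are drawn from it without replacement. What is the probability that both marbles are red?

26/99

From Bin A: P(both red) = (3/10)(2/9) = 1/15.
From Bin B: P(both red) = (9/11)(8/10) = 36/55.
Total probability = (2/3)(1/15) + (1/3)(36/55) = 26/99.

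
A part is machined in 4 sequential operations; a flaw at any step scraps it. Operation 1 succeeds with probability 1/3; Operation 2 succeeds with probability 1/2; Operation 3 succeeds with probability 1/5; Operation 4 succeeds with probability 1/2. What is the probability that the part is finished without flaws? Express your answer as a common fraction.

1/60

Multiplying along the chain,
P = 1/3 × 1/2 × 1/5 × 1/2 = 1/60.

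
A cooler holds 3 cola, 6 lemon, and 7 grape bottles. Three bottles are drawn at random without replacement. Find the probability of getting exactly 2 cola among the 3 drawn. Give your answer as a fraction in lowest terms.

One ordering (cola drawn first) has probability 3/16 × 2/15 × 13/14 = 78/3360 = 13/560.
There are C(3,2) = 3 such orderings, each equally likely, so P = 3 × 13/560 = 39/560.

39/560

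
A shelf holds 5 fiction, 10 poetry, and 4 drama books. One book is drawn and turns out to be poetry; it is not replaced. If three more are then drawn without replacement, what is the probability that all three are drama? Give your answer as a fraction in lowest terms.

1/204

After the first draw, 4 of the remaining 18 books are drama.
P = 4/18 × 3/17 × 2/16 = 24/4896 = 1/204.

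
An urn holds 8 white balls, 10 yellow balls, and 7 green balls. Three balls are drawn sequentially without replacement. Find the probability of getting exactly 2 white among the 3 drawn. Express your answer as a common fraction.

119/575

One ordering (white drawn first) has probability 8/25 × 7/24 × 17/23 = 952/13800 = 119/1725.
There are C(3,2) = 3 such orderings, each equally likely, so P = 3 × 119/1725 = 119/575.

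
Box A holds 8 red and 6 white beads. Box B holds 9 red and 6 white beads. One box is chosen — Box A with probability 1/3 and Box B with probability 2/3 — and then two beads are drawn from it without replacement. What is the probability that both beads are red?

From Box A: P(both red) = (8/14)(7/13) = 4/13.
From Box B: P(both red) = (9/15)(8/14) = 12/35.
Total probability = (1/3)(4/13) + (2/3)(12/35) = 452/1365.

452/1365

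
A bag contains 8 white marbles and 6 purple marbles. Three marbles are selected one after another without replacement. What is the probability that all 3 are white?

P(every draw is white) = 8/14 × 7/13 × 6/12 = 336/2184 = 2/13.

2/13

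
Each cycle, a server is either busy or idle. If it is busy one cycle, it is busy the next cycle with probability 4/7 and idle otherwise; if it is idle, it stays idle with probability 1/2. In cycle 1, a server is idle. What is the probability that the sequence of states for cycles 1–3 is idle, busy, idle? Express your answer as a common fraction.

Cycle 1 is given. For each transition, use the conditional probability from the current state:
P(busy | idle) = 1/2; P(idle | busy) = 3/7.
P = 1/2 × 3/7 = 3/14.

3/14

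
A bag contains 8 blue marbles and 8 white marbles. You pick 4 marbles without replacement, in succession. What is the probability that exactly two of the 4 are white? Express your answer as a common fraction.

One ordering (white drawn first) has probability 8/16 × 7/15 × 8/14 × 7/13 = 3136/43680 = 14/195.
There are C(4,2) = 6 such orderings, each equally likely, so P = 6 × 14/195 = 28/65.

28/65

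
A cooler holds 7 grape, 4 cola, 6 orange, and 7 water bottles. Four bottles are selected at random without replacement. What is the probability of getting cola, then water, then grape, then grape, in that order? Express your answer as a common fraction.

7/1518

Each draw changes the counts, so multiply the conditional probabilities along the sequence:
P = 4/24 × 7/23 × 7/22 × 6/21 = 1176/255024 = 7/1518.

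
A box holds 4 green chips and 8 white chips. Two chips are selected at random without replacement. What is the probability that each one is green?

1/11

P(every draw is green) = 4/12 × 3/11 = 12/132 = 1/11.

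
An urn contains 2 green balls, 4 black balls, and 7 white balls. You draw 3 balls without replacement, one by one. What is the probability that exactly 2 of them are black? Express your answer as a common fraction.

27/143

One ordering (black drawn first) has probability 4/13 × 3/12 × 9/11 = 108/1716 = 9/143.
There are C(3,2) = 3 such orderings, each equally likely, so P = 3 × 9/143 = 27/143.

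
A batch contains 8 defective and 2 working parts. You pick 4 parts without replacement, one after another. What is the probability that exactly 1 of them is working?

One ordering (working drawn first) has probability 2/10 × 8/9 × 7/8 × 6/7 = 672/5040 = 2/15.
There are C(4,1) = 4 such orderings, each equally likely, so P = 4 × 2/15 = 8/15.

8/15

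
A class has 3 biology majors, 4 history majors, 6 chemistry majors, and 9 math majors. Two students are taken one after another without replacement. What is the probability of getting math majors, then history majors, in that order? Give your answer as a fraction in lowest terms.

Each draw changes the counts, so multiply the conditional probabilities along the sequence:
P = 9/22 × 4/21 = 36/462 = 6/77.

6/77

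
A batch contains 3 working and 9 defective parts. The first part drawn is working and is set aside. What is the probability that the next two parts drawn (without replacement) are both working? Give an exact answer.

After the first draw, 2 of the remaining 11 parts are working.
P = 2/11 × 1/10 = 2/110 = 1/55.

1/55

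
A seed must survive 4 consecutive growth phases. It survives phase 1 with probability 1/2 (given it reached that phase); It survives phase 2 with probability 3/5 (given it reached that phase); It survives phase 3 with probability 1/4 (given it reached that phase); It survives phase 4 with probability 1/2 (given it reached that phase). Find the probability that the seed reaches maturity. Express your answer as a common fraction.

3/80

Multiplying along the chain,
P = 1/2 × 3/5 × 1/4 × 1/2 = 3/80.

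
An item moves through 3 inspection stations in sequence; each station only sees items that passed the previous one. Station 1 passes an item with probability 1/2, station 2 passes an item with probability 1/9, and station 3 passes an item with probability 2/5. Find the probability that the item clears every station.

Each stage is reached only if all earlier stages succeed, so
P = 1/2 × 1/9 × 2/5 = 2/90 = 1/45.

1/45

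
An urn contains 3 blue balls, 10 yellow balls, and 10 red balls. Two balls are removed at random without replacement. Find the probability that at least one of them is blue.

63/253

P(no blue) = 20/23 × 19/22 = 380/506 = 190/253.
P(at least one) = 1 − 190/253 = 63/253.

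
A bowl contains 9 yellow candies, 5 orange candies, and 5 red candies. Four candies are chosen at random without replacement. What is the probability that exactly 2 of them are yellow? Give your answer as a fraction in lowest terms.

135/323

One ordering (yellow drawn first) has probability 9/19 × 8/18 × 10/17 × 9/16 = 6480/93024 = 45/646.
There are C(4,2) = 6 such orderings, each equally likely, so P = 6 × 45/646 = 135/323.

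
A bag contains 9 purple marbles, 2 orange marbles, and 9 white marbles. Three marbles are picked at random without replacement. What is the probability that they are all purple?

7/95

P = 9/20 × 8/19 × 7/18 = 504/6840 = 7/95.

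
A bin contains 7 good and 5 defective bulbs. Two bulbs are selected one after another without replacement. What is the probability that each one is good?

7/22

P(all good) = 7/12 × 6/11 = 42/132 = 7/22.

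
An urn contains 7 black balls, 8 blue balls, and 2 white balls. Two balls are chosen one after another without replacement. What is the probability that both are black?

P(all black) = 7/17 × 6/16 = 42/272 = 21/136.

21/136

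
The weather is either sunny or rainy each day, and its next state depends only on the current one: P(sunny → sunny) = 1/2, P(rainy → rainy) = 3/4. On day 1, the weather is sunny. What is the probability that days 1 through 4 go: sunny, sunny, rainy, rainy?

Day 1 is given. For each transition, use the conditional probability from the current state:
P(sunny | sunny) = 1/2; P(rainy | sunny) = 1/2; P(rainy | rainy) = 3/4.
P = 1/2 × 1/2 × 3/4 = 3/16.

3/16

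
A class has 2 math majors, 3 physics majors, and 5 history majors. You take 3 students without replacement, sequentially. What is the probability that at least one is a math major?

P(no math majors) = 8/10 × 7/9 × 6/8 = 336/720 = 7/15.
P(at least one) = 1 − 7/15 = 8/15.

8/15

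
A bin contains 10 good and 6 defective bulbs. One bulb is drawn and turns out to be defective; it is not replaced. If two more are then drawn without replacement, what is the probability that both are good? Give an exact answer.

With the first bulb removed, 10 good remain out of 15.
P = 10/15 × 9/14 = 90/210 = 3/7.

3/7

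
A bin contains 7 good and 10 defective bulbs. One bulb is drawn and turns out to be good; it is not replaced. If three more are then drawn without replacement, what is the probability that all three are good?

1/28

With the first bulb removed, 6 good remain out of 16.
P = 6/16 × 5/15 × 4/14 = 120/3360 = 1/28.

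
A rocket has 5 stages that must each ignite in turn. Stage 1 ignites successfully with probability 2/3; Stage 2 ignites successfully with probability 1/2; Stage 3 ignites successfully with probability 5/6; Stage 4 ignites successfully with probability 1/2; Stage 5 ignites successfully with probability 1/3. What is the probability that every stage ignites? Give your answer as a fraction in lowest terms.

The events are sequential, so multiply the conditional probabilities:
P = 2/3 × 1/2 × 5/6 × 1/2 × 1/3 = 10/216 = 5/108.

5/108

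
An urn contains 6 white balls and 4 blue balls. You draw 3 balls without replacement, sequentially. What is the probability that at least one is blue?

5/6

P(no blue) = 6/10 × 5/9 × 4/8 = 120/720 = 1/6.
P(at least one) = 1 − 1/6 = 5/6.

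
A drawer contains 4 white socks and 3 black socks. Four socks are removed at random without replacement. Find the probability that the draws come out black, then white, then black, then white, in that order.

3/35

Multiply the probability of each draw given the previous ones:
P = 3/7 × 4/6 × 2/5 × 3/4 = 72/840 = 3/35.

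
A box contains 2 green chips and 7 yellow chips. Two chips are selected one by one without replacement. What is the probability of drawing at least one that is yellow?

35/36

P(no yellow) = 2/9 × 1/8 = 2/72 = 1/36.
P(at least one) = 1 − 1/36 = 35/36.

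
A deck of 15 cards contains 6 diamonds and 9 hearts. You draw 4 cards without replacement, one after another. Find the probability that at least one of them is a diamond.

P(no diamonds) = 9/15 × 8/14 × 7/13 × 6/12 = 3024/32760 = 6/65.
P(at least one) = 1 − 6/65 = 59/65.

59/65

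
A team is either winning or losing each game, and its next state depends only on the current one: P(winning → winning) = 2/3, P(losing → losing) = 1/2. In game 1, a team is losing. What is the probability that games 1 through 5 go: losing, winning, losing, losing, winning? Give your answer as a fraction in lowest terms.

1/24

Game 1 is given. For each transition, use the conditional probability from the current state:
P(winning | losing) = 1/2; P(losing | winning) = 1/3; P(losing | losing) = 1/2; P(winning | losing) = 1/2.
P = 1/2 × 1/3 × 1/2 × 1/2 = 1/24.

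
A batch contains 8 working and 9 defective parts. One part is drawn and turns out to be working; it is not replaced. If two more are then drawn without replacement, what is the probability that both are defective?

3/10

With the first part removed, 9 defective remain out of 16.
P = 9/16 × 8/15 = 72/240 = 3/10.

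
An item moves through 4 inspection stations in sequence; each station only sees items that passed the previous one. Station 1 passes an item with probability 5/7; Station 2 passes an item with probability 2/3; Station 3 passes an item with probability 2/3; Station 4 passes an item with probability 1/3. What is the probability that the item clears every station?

20/189

Multiplying along the chain,
P = 5/7 × 2/3 × 2/3 × 1/3 = 20/189.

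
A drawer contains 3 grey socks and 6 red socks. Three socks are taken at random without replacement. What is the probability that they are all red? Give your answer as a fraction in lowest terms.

5/21

P(every draw is red) = 6/9 × 5/8 × 4/7 = 120/504 = 5/21.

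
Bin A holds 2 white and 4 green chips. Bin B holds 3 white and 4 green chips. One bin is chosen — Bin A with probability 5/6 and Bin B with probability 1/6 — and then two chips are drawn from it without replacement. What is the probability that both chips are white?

5/63

From Bin A: P(both white) = (2/6)(1/5) = 1/15.
From Bin B: P(both white) = (3/7)(2/6) = 1/7.
Total probability = (5/6)(1/15) + (1/6)(1/7) = 5/63.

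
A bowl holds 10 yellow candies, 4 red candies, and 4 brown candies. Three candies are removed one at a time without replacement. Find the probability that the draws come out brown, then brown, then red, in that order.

1/102

Multiply the probability of each draw given the previous ones:
P = 4/18 × 3/17 × 4/16 = 48/4896 = 1/102.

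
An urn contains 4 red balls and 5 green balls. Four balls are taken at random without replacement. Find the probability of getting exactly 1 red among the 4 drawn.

20/63

One ordering (red drawn first) has probability 4/9 × 5/8 × 4/7 × 3/6 = 240/3024 = 5/63.
There are C(4,1) = 4 such orderings, each equally likely, so P = 4 × 5/63 = 20/63.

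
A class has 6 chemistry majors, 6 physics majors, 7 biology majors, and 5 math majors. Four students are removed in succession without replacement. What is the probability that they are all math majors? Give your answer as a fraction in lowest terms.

5/10626

P = 5/24 × 4/23 × 3/22 × 2/21 = 120/255024 = 5/10626.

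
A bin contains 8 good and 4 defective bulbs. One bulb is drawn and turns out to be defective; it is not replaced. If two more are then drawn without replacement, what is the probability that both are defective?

After the first draw, 3 of the remaining 11 bulbs are defective.
P = 3/11 × 2/10 = 6/110 = 3/55.

3/55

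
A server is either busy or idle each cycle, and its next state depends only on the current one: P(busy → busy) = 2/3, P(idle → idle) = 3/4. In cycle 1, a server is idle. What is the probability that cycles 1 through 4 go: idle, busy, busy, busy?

Cycle 1 is given. For each transition, use the conditional probability from the current state:
P(busy | idle) = 1/4; P(busy | busy) = 2/3; P(busy | busy) = 2/3.
P = 1/4 × 2/3 × 2/3 = 4/36 = 1/9.

1/9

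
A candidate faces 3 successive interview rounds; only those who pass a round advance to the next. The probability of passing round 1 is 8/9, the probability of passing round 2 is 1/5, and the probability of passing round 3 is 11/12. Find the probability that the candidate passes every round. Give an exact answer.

22/135

Each stage is reached only if all earlier stages succeed, so
P = 8/9 × 1/5 × 11/12 = 88/540 = 22/135.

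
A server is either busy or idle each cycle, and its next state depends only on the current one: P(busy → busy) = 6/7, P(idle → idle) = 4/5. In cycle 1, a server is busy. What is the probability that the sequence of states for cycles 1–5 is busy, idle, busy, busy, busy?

36/1715

Cycle 1 is given. For each transition, use the conditional probability from the current state:
P(idle | busy) = 1/7; P(busy | idle) = 1/5; P(busy | busy) = 6/7; P(busy | busy) = 6/7.
P = 1/7 × 1/5 × 6/7 × 6/7 = 36/1715.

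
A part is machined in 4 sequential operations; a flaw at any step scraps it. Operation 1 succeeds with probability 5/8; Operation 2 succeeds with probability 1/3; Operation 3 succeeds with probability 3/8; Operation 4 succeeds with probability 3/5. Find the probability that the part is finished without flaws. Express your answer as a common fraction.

3/64

The events are sequential, so multiply the conditional probabilities:
P = 5/8 × 1/3 × 3/8 × 3/5 = 45/960 = 3/64.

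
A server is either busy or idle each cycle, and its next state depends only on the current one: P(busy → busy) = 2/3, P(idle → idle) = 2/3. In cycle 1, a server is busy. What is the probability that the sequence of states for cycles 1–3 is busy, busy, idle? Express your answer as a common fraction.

2/9

Cycle 1 is given. For each transition, use the conditional probability from the current state:
P(busy | busy) = 2/3; P(idle | busy) = 1/3.
P = 2/3 × 1/3 = 2/9.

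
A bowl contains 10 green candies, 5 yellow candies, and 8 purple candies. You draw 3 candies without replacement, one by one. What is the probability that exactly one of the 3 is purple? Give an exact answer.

120/253

One ordering (purple drawn first) has probability 8/23 × 15/22 × 14/21 = 1680/10626 = 40/253.
There are C(3,1) = 3 such orderings, each equally likely, so P = 3 × 40/253 = 120/253.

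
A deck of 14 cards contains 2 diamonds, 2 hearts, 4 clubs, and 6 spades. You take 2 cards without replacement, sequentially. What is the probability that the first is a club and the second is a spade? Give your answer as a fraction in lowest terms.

12/91

Chain rule:
P = 4/14 × 6/13 = 24/182 = 12/91.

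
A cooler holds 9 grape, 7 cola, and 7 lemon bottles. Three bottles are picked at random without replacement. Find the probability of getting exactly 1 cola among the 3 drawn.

120/253

One ordering (cola drawn first) has probability 7/23 × 16/22 × 15/21 = 1680/10626 = 40/253.
There are C(3,1) = 3 such orderings, each equally likely, so P = 3 × 40/253 = 120/253.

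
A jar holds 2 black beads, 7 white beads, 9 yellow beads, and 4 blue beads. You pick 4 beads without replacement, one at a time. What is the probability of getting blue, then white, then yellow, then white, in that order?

Each draw changes the counts, so multiply the conditional probabilities along the sequence:
P = 4/22 × 7/21 × 9/20 × 6/19 = 1512/175560 = 9/1045.

9/1045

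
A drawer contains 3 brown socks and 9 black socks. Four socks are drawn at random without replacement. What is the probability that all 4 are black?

P(all black) = 9/12 × 8/11 × 7/10 × 6/9 = 3024/11880 = 14/55.

14/55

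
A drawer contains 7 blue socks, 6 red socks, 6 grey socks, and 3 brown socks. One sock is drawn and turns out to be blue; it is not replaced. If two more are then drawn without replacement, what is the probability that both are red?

With the first sock removed, 6 red remain out of 21.
P = 6/21 × 5/20 = 30/420 = 1/14.

1/14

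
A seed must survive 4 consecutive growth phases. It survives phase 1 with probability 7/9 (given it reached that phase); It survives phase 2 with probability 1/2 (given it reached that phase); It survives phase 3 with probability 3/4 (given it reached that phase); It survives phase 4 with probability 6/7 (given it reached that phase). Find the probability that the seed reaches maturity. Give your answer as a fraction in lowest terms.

The events are sequential, so multiply the conditional probabilities:
P = 7/9 × 1/2 × 3/4 × 6/7 = 126/504 = 1/4.

1/4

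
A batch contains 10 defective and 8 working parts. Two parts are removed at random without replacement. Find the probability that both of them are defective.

P(all defective) = 10/18 × 9/17 = 90/306 = 5/17.

5/17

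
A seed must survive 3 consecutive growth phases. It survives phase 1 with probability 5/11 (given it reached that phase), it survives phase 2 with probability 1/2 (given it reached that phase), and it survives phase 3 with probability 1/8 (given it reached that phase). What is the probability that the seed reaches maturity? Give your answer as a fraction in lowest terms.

The events are sequential, so multiply the conditional probabilities:
P = 5/11 × 1/2 × 1/8 = 5/176.

5/176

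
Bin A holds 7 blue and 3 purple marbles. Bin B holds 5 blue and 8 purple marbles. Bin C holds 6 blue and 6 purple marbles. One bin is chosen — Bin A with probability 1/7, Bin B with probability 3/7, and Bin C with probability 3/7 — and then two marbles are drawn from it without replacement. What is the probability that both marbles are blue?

6577/30030

From Bin A: P(both blue) = (7/10)(6/9) = 7/15.
From Bin B: P(both blue) = (5/13)(4/12) = 5/39.
From Bin C: P(both blue) = (6/12)(5/11) = 5/22.
Total probability = (1/7)(7/15) + (3/7)(5/39) + (3/7)(5/22) = 6577/30030.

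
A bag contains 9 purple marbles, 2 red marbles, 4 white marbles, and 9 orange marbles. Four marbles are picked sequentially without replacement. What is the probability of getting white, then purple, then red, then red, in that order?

1/3542

Multiply the probability of each draw given the previous ones:
P = 4/24 × 9/23 × 2/22 × 1/21 = 72/255024 = 1/3542.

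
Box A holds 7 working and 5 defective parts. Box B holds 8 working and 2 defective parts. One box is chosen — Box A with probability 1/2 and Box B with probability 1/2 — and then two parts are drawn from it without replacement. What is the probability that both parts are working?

931/1980

From Box A: P(both working) = (7/12)(6/11) = 7/22.
From Box B: P(both working) = (8/10)(7/9) = 28/45.
Total probability = (1/2)(7/22) + (1/2)(28/45) = 931/1980.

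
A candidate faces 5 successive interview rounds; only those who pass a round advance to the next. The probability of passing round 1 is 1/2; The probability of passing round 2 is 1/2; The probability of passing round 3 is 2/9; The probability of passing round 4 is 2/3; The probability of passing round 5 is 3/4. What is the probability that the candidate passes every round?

1/36

Each stage is reached only if all earlier stages succeed, so
P = 1/2 × 1/2 × 2/9 × 2/3 × 3/4 = 12/432 = 1/36.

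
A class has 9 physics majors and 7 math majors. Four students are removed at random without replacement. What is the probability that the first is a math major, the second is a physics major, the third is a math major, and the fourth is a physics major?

9/130

Multiply the probability of each draw given the previous ones:
P = 7/16 × 9/15 × 6/14 × 8/13 = 3024/43680 = 9/130.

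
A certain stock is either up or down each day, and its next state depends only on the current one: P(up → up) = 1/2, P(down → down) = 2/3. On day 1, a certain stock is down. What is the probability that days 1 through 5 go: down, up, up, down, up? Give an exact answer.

Day 1 is given. For each transition, use the conditional probability from the current state:
P(up | down) = 1/3; P(up | up) = 1/2; P(down | up) = 1/2; P(up | down) = 1/3.
P = 1/3 × 1/2 × 1/2 × 1/3 = 1/36.

1/36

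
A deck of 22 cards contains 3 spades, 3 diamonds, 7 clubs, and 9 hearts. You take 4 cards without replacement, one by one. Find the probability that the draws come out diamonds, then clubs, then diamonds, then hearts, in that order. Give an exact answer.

9/4180

Multiply the probability of each draw given the previous ones:
P = 3/22 × 7/21 × 2/20 × 9/19 = 378/175560 = 9/4180.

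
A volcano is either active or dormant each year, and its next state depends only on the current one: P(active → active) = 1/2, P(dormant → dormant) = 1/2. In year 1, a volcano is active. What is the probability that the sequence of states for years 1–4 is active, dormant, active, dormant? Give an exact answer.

1/8

Year 1 is given. For each transition, use the conditional probability from the current state:
P(dormant | active) = 1/2; P(active | dormant) = 1/2; P(dormant | active) = 1/2.
P = 1/2 × 1/2 × 1/2 = 1/8.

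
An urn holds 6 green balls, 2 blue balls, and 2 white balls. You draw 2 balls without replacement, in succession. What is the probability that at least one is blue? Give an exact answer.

17/45

P(no blue) = 8/10 × 7/9 = 56/90 = 28/45.
P(at least one) = 1 − 28/45 = 17/45.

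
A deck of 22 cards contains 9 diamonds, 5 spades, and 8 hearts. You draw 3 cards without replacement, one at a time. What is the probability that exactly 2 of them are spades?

17/154

One ordering (spades drawn first) has probability 5/22 × 4/21 × 17/20 = 340/9240 = 17/462.
There are C(3,2) = 3 such orderings, each equally likely, so P = 3 × 17/462 = 17/154.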